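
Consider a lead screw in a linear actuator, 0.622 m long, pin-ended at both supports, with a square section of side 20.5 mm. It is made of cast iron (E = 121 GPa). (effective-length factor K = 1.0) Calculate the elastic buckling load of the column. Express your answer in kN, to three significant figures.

P_cr ≈ 45.4 kN

I = a⁴/12 = 20.5⁴/12 = 1.472×10^4 mm⁴
I = 1.472×10^4 mm⁴ = 1.472×10^-8 m⁴
Effective length L_e = K·L = 1 × 0.622 = 0.6220 m
P_cr = π²EI / L_e² = π² × 121×10⁹ × 1.472×10^-8 / 0.6220² = 4.543×10^4 N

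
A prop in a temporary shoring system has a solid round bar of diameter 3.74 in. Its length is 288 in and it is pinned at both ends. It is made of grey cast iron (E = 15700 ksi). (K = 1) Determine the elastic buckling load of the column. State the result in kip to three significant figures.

I = πd⁴/64 = π×3.74⁴/64 = 9.604 in⁴
Effective length L_e = K·L = 1 × 288 = 288.0 in
P_cr = π²EI / L_e² = π² × 15700×10³ × 9.604 / 288.0² = 1.794×10^4 lb

P_cr ≈ 17.9 kip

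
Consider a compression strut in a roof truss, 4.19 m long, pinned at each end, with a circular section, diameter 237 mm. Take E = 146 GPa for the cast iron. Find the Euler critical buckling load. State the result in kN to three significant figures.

I = πd⁴/64 = π×237⁴/64 = 1.549×10^8 mm⁴
I = 1.549×10^8 mm⁴ = 1.549×10^-4 m⁴
Effective length L_e = K·L = 1 × 4.19 = 4.190 m
P_cr = π²EI / L_e² = π² × 146×10⁹ × 1.549×10^-4 / 4.190² = 1.271×10^7 N

P_cr ≈ 12700 kN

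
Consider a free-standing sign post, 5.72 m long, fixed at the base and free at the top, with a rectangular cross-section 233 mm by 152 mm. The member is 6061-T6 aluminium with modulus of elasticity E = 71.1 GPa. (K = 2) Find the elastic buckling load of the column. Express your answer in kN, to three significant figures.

Buckling occurs about the weak axis: I_min = h·b³/12 with b = 152 mm (the shorter side).
I_min = 233×152³/12 = 6.819×10^7 mm⁴
I = 6.819×10^7 mm⁴ = 6.819×10^-5 m⁴
Effective length L_e = K·L = 2 × 5.72 = 11.44 m
P_cr = π²EI / L_e² = π² × 71.1×10⁹ × 6.819×10^-5 / 11.44² = 3.656×10^5 N

P_cr ≈ 366 kN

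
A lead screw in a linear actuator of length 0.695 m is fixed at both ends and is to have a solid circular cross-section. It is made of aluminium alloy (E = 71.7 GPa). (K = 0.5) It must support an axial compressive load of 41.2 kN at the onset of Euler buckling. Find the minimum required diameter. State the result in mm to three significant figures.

d ≈ 19.5 mm

L_e = K·L = 0.5 × 0.695 = 0.3475 m
Required I = P_cr·L_e²/(π²E) = 4.120×10^4 × 0.3475² / (π² × 7.17×10^10) = 7.031×10^-9 m⁴
I_req = 7.031×10^3 mm⁴
Solid circle: I = πd⁴/64  ⇒  d = (64I/π)^(1/4) = (64×7.031×10^3/π)^(1/4) = 19.5 mm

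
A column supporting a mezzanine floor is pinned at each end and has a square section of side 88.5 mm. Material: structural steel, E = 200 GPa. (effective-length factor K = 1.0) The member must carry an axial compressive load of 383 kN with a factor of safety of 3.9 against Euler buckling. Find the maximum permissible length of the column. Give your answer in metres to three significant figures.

L_max ≈ 2.60 m

I = a⁴/12 = 88.5⁴/12 = 5.112×10^6 mm⁴
I = 5.112×10^-6 m⁴
Required critical load P_cr = n·P = 3.9 × 383 = 1494 kN = 1.494×10^6 N
From P_cr = π²EI/(K·L)²:  L = (1/K)·√(π²EI/P_cr) = (1/1)·√(π²×2.00×10^11×5.112×10^-6/1.494×10^6)
L = 2.60 m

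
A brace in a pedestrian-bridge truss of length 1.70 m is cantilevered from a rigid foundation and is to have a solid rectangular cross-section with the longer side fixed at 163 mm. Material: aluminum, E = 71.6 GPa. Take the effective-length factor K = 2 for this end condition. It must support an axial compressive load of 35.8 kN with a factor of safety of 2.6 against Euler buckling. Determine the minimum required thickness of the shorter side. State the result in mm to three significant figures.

b ≈ 48.2 mm

Required P_cr = n·P = 2.6 × 35.8 = 93.08 kN
L_e = K·L = 2 × 1.70 = 3.400 m
Required I = P_cr·L_e²/(π²E) = 9.308×10^4 × 3.400² / (π² × 7.16×10^10) = 1.523×10^-6 m⁴
I_req = 1.523×10^6 mm⁴
Rectangle, weak axis: I_min = h·b³/12 with h = 163 mm fixed  ⇒  b = (12I/h)^(1/3) = 48.2 mm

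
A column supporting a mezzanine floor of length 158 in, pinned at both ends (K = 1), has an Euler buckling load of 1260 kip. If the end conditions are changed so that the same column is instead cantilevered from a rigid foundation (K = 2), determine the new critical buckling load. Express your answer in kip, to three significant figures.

P_cr ≈ 315 kip

P_cr ∝ 1/K², so P_cr,new = P_cr,old × (K_old/K_new)² = 1260 × (1/2)²
= 1260 × 0.2500 = 315 kip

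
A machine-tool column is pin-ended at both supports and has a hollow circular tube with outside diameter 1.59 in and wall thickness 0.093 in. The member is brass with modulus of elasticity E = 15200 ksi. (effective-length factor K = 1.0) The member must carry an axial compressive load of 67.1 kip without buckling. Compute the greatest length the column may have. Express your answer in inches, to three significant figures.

Inner diameter d_i = 1.59 − 2×0.093 = 1.404 in
I = π(d_o⁴ − d_i⁴)/64 = π(1.59⁴ − 1.404⁴)/64 = 0.1230 in⁴
At the buckling limit P_cr = P = 6.710×10^4 lb
From P_cr = π²EI/(K·L)²:  L = (1/K)·√(π²EI/P_cr) = (1/1)·√(π²×1.52×10^7×0.1230/6.710×10^4)
L = 16.6 in

L_max ≈ 16.6 in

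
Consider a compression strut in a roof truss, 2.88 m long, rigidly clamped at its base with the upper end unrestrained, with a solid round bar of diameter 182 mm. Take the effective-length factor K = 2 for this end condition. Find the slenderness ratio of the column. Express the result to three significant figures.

λ ≈ 127

I = πd⁴/64 = π×182⁴/64 = 5.386×10^7 mm⁴
A = 2.602×10^4 mm²;  r_min = √(I/A) = √(5.386×10^7/2.602×10^4) = 45.50 mm
L_e = K·L = 2 × 2.88 m = 5.760 m = 5760.0 mm
λ = L_e / r_min = 5760.0 / 45.50 = 127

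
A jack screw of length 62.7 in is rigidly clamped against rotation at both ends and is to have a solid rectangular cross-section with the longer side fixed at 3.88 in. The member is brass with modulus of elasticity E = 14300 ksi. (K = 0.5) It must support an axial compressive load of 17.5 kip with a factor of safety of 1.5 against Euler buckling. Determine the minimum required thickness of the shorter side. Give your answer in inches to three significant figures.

Required P_cr = n·P = 1.5 × 17.5 = 26.25 kip
L_e = K·L = 0.5 × 62.7 = 31.35 in
Required I = P_cr·L_e²/(π²E) = 2.625×10^4 × 31.35² / (π² × 1.43×10^7) = 0.1828 in⁴
Rectangle, weak axis: I_min = h·b³/12 with h = 3.88 in fixed  ⇒  b = (12I/h)^(1/3) = 0.827 in

b ≈ 0.827 in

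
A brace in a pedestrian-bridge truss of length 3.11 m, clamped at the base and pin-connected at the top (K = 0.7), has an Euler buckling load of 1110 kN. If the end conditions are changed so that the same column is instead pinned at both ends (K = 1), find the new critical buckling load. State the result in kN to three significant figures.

P_cr ≈ 544 kN

P_cr ∝ 1/K², so P_cr,new = P_cr,old × (K_old/K_new)² = 1110 × (0.7/1)²
= 1110 × 0.4900 = 544 kN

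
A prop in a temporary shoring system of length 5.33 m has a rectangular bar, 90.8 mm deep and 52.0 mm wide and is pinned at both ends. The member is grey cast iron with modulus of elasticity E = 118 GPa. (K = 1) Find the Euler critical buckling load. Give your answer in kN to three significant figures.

Buckling occurs about the weak axis: I_min = h·b³/12 with b = 52.0 mm (the shorter side).
I_min = 90.8×52.0³/12 = 1.064×10^6 mm⁴
I = 1.064×10^6 mm⁴ = 1.064×10^-6 m⁴
Effective length L_e = K·L = 1 × 5.33 = 5.330 m
P_cr = π²EI / L_e² = π² × 118×10⁹ × 1.064×10^-6 / 5.330² = 4.362×10^4 N

P_cr ≈ 43.6 kN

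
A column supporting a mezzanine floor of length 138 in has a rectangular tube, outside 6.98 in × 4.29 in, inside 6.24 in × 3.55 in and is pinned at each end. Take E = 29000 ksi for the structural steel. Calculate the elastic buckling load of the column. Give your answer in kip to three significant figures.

Weak-axis I_min = (h_o·b_o³ − h_i·b_i³)/12 with b_o = 4.29, b_i = 3.550 in (shorter outer/inner sides).
I_min = (6.98×4.29³ − 6.240×3.550³)/12 = 22.66 in⁴
Effective length L_e = K·L = 1 × 138 = 138.0 in
P_cr = π²EI / L_e² = π² × 29000×10³ × 22.66 / 138.0² = 3.406×10^5 lb

P_cr ≈ 341 kip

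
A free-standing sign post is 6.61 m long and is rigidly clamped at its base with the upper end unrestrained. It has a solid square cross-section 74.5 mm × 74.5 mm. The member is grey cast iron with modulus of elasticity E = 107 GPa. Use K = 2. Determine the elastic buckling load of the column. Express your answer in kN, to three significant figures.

P_cr ≈ 15.5 kN

I = a⁴/12 = 74.5⁴/12 = 2.567×10^6 mm⁴
I = 2.567×10^6 mm⁴ = 2.567×10^-6 m⁴
Effective length L_e = K·L = 2 × 6.61 = 13.22 m
P_cr = π²EI / L_e² = π² × 107×10⁹ × 2.567×10^-6 / 13.22² = 1.551×10^4 N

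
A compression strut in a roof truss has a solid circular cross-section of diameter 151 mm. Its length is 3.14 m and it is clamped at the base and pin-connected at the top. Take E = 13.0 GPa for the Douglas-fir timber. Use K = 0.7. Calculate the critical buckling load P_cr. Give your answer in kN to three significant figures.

I = πd⁴/64 = π×151⁴/64 = 2.552×10^7 mm⁴
I = 2.552×10^7 mm⁴ = 2.552×10^-5 m⁴
Effective length L_e = K·L = 0.7 × 3.14 = 2.198 m
P_cr = π²EI / L_e² = π² × 13.0×10⁹ × 2.552×10^-5 / 2.198² = 6.777×10^5 N

P_cr ≈ 678 kN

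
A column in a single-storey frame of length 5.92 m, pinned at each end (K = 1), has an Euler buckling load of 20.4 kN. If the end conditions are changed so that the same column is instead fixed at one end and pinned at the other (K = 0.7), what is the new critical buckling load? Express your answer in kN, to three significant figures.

P_cr ≈ 41.6 kN

P_cr ∝ 1/K², so P_cr,new = P_cr,old × (K_old/K_new)² = 20.4 × (1/0.7)²
= 20.4 × 2.041 = 41.6 kN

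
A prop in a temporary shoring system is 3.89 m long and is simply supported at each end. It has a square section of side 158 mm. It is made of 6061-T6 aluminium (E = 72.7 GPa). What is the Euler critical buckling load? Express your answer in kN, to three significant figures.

I = a⁴/12 = 158⁴/12 = 5.193×10^7 mm⁴
I = 5.193×10^7 mm⁴ = 5.193×10^-5 m⁴
Effective length L_e = K·L = 1 × 3.89 = 3.890 m
P_cr = π²EI / L_e² = π² × 72.7×10⁹ × 5.193×10^-5 / 3.890² = 2.463×10^6 N

P_cr ≈ 2460 kN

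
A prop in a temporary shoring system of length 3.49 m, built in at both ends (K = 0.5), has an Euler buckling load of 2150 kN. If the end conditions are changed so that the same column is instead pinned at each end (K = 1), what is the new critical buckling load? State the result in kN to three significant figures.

P_cr ≈ 538 kN

P_cr ∝ 1/K², so P_cr,new = P_cr,old × (K_old/K_new)² = 2150 × (0.5/1)²
= 2150 × 0.2500 = 538 kN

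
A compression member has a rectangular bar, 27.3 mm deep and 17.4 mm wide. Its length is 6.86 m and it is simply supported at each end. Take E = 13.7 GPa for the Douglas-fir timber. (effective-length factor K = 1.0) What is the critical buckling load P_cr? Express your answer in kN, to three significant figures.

P_cr ≈ 0.0344 kN

Buckling occurs about the weak axis: I_min = h·b³/12 with b = 17.4 mm (the shorter side).
I_min = 27.3×17.4³/12 = 1.198×10^4 mm⁴
I = 1.198×10^4 mm⁴ = 1.198×10^-8 m⁴
Effective length L_e = K·L = 1 × 6.86 = 6.860 m
P_cr = π²EI / L_e² = π² × 13.7×10⁹ × 1.198×10^-8 / 6.860² = 34.44 N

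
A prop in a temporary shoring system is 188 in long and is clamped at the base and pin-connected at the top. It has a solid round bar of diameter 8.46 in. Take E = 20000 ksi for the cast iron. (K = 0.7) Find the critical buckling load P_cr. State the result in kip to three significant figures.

P_cr ≈ 2870 kip

I = πd⁴/64 = π×8.46⁴/64 = 251.4 in⁴
Effective length L_e = K·L = 0.7 × 188 = 131.6 in
P_cr = π²EI / L_e² = π² × 20000×10³ × 251.4 / 131.6² = 2.866×10^6 lb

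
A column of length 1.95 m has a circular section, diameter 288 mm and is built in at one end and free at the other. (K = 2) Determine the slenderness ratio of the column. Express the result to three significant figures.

For a solid circle r = d/4 = 288/4 = 72.00 mm
L_e = K·L = 2 × 1.95 m = 3.900 m = 3900.0 mm
λ = L_e / r_min = 3900.0 / 72.00 = 54.2

λ ≈ 54.2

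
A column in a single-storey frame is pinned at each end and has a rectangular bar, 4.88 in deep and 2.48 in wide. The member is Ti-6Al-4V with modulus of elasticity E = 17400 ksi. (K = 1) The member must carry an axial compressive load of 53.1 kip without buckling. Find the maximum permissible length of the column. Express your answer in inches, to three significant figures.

Buckling occurs about the weak axis: I_min = h·b³/12 with b = 2.48 in (the shorter side).
I_min = 4.88×2.48³/12 = 6.203 in⁴
At the buckling limit P_cr = P = 5.310×10^4 lb
From P_cr = π²EI/(K·L)²:  L = (1/K)·√(π²EI/P_cr) = (1/1)·√(π²×1.74×10^7×6.203/5.310×10^4)
L = 142 in

L_max ≈ 142 in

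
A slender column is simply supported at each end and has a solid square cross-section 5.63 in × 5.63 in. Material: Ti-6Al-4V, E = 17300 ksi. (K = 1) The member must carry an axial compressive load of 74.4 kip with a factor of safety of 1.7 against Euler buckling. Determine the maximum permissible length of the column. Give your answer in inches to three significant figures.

L_max ≈ 336 in

I = a⁴/12 = 5.63⁴/12 = 83.72 in⁴
Required critical load P_cr = n·P = 1.7 × 74.4 = 126.5 kip = 1.265×10^5 lb
From P_cr = π²EI/(K·L)²:  L = (1/K)·√(π²EI/P_cr) = (1/1)·√(π²×1.73×10^7×83.72/1.265×10^5)
L = 336 in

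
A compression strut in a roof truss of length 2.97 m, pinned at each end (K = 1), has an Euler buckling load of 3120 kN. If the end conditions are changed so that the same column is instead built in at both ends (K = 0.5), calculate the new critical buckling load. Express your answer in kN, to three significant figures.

P_cr ≈ 12500 kN

P_cr ∝ 1/K², so P_cr,new = P_cr,old × (K_old/K_new)² = 3120 × (1/0.5)²
= 3120 × 4.000 = 12500 kN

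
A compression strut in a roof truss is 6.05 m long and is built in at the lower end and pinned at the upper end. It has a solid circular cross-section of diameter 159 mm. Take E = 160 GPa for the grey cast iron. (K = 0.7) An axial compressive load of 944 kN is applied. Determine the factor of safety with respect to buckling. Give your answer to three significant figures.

I = πd⁴/64 = π×159⁴/64 = 3.137×10^7 mm⁴
I = 3.137×10^7 mm⁴ = 3.137×10^-5 m⁴
Effective length L_e = K·L = 0.7 × 6.05 = 4.235 m
P_cr = π²EI / L_e² = π² × 160×10⁹ × 3.137×10^-5 / 4.235² = 2.762×10^6 N
Factor of safety n = P_cr / P = 2762.3 / 944 = 2.93

n ≈ 2.93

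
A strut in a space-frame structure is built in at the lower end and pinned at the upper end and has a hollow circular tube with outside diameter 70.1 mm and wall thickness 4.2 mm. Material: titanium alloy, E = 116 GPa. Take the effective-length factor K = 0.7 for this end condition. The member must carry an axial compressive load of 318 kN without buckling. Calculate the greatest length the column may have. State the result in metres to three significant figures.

Inner diameter d_i = 70.1 − 2×4.2 = 61.70 mm
I = π(d_o⁴ − d_i⁴)/64 = π(70.1⁴ − 61.70⁴)/64 = 4.739×10^5 mm⁴
I = 4.739×10^-7 m⁴
At the buckling limit P_cr = P = 3.180×10^5 N
From P_cr = π²EI/(K·L)²:  L = (1/K)·√(π²EI/P_cr) = (1/0.7)·√(π²×1.16×10^11×4.739×10^-7/3.180×10^5)
L = 1.87 m

L_max ≈ 1.87 m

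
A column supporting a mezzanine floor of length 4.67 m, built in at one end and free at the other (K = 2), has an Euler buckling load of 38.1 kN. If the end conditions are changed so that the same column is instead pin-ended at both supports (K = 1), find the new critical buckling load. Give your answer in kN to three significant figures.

P_cr ≈ 152 kN

P_cr ∝ 1/K², so P_cr,new = P_cr,old × (K_old/K_new)² = 38.1 × (2/1)²
= 38.1 × 4.000 = 152 kN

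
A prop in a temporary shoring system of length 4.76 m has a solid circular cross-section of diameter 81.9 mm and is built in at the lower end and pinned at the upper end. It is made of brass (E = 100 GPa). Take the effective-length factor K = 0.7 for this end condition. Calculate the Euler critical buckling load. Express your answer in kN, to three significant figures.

P_cr ≈ 196 kN

I = πd⁴/64 = π×81.9⁴/64 = 2.209×10^6 mm⁴
I = 2.209×10^6 mm⁴ = 2.209×10^-6 m⁴
Effective length L_e = K·L = 0.7 × 4.76 = 3.332 m
P_cr = π²EI / L_e² = π² × 100×10⁹ × 2.209×10^-6 / 3.332² = 1.963×10^5 N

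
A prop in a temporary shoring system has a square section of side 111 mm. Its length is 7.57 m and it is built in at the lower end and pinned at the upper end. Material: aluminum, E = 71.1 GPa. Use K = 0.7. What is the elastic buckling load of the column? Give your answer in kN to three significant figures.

P_cr ≈ 316 kN

I = a⁴/12 = 111⁴/12 = 1.265×10^7 mm⁴
I = 1.265×10^7 mm⁴ = 1.265×10^-5 m⁴
Effective length L_e = K·L = 0.7 × 7.57 = 5.299 m
P_cr = π²EI / L_e² = π² × 71.1×10⁹ × 1.265×10^-5 / 5.299² = 3.161×10^5 N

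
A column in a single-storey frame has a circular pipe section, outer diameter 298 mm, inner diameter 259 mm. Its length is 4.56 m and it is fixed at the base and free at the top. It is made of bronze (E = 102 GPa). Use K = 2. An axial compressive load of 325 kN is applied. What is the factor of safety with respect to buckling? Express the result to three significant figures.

d_o = 298 mm, d_i = 259 mm
I = π(d_o⁴ − d_i⁴)/64 = π(298⁴ − 259.0⁴)/64 = 1.662×10^8 mm⁴
I = 1.662×10^8 mm⁴ = 1.662×10^-4 m⁴
Effective length L_e = K·L = 2 × 4.56 = 9.120 m
P_cr = π²EI / L_e² = π² × 102×10⁹ × 1.662×10^-4 / 9.120² = 2.012×10^6 N
Factor of safety n = P_cr / P = 2011.9 / 325 = 6.19

n ≈ 6.19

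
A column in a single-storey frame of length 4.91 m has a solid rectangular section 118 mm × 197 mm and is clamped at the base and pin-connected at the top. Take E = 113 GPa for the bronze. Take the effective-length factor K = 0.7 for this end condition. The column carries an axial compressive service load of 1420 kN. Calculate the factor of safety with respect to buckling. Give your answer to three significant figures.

Buckling occurs about the weak axis: I_min = h·b³/12 with b = 118 mm (the shorter side).
I_min = 197×118³/12 = 2.697×10^7 mm⁴
I = 2.697×10^7 mm⁴ = 2.697×10^-5 m⁴
Effective length L_e = K·L = 0.7 × 4.91 = 3.437 m
P_cr = π²EI / L_e² = π² × 113×10⁹ × 2.697×10^-5 / 3.437² = 2.547×10^6 N
Factor of safety n = P_cr / P = 2546.5 / 1420 = 1.79

n ≈ 1.79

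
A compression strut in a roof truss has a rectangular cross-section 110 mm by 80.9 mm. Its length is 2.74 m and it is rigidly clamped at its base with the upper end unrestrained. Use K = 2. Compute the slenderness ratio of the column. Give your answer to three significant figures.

λ ≈ 235

Buckling occurs about the weak axis: I_min = h·b³/12 with b = 80.9 mm (the shorter side).
I_min = 110×80.9³/12 = 4.854×10^6 mm⁴
A = 8.899×10^3 mm²;  r_min = √(I/A) = √(4.854×10^6/8.899×10^3) = 23.35 mm
L_e = K·L = 2 × 2.74 m = 5.480 m = 5480.0 mm
λ = L_e / r_min = 5480.0 / 23.35 = 235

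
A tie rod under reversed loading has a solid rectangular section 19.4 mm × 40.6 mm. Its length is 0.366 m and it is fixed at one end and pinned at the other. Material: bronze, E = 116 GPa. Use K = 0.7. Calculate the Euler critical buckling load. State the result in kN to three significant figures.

P_cr ≈ 431 kN

Buckling occurs about the weak axis: I_min = h·b³/12 with b = 19.4 mm (the shorter side).
I_min = 40.6×19.4³/12 = 2.470×10^4 mm⁴
I = 2.470×10^4 mm⁴ = 2.470×10^-8 m⁴
Effective length L_e = K·L = 0.7 × 0.366 = 0.2562 m
P_cr = π²EI / L_e² = π² × 116×10⁹ × 2.470×10^-8 / 0.2562² = 4.309×10^5 N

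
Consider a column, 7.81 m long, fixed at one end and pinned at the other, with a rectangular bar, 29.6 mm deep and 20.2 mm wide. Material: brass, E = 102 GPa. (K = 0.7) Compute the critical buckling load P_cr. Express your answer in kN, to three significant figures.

P_cr ≈ 0.685 kN

Buckling occurs about the weak axis: I_min = h·b³/12 with b = 20.2 mm (the shorter side).
I_min = 29.6×20.2³/12 = 2.033×10^4 mm⁴
I = 2.033×10^4 mm⁴ = 2.033×10^-8 m⁴
Effective length L_e = K·L = 0.7 × 7.81 = 5.467 m
P_cr = π²EI / L_e² = π² × 102×10⁹ × 2.033×10^-8 / 5.467² = 684.8 N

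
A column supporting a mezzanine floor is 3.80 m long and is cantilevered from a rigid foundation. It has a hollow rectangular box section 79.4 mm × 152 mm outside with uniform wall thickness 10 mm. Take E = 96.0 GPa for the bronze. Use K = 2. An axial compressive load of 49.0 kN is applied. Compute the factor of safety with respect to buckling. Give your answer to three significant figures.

n ≈ 1.35

Inner dimensions: h_i = 152 − 2×10 = 132.0 mm, b_i = 79.4 − 2×10 = 59.40 mm
Weak-axis I_min = (h_o·b_o³ − h_i·b_i³)/12 with b_o = 79.4, b_i = 59.40 mm (shorter outer/inner sides).
I_min = (152×79.4³ − 132.0×59.40³)/12 = 4.035×10^6 mm⁴
I = 4.035×10^6 mm⁴ = 4.035×10^-6 m⁴
Effective length L_e = K·L = 2 × 3.80 = 7.600 m
P_cr = π²EI / L_e² = π² × 96.0×10⁹ × 4.035×10^-6 / 7.600² = 6.619×10^4 N
Factor of safety n = P_cr / P = 66.190 / 49.0 = 1.35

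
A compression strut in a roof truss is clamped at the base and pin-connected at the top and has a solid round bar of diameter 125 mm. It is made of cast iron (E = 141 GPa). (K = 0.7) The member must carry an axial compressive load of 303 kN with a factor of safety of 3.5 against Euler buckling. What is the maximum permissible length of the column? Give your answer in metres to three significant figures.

L_max ≈ 5.67 m

I = πd⁴/64 = π×125⁴/64 = 1.198×10^7 mm⁴
I = 1.198×10^-5 m⁴
Required critical load P_cr = n·P = 3.5 × 303 = 1060 kN = 1.060×10^6 N
From P_cr = π²EI/(K·L)²:  L = (1/K)·√(π²EI/P_cr) = (1/0.7)·√(π²×1.41×10^11×1.198×10^-5/1.060×10^6)
L = 5.67 m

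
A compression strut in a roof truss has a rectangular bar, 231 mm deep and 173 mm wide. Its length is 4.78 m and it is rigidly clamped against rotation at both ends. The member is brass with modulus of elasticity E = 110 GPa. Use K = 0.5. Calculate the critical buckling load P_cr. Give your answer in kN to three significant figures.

Buckling occurs about the weak axis: I_min = h·b³/12 with b = 173 mm (the shorter side).
I_min = 231×173³/12 = 9.967×10^7 mm⁴
I = 9.967×10^7 mm⁴ = 9.967×10^-5 m⁴
Effective length L_e = K·L = 0.5 × 4.78 = 2.390 m
P_cr = π²EI / L_e² = π² × 110×10⁹ × 9.967×10^-5 / 2.390² = 1.894×10^7 N

P_cr ≈ 18900 kN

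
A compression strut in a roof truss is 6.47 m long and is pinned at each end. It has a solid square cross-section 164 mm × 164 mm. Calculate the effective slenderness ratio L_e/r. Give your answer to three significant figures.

λ ≈ 137

I = a⁴/12 = 164⁴/12 = 6.028×10^7 mm⁴
A = 2.690×10^4 mm²;  r_min = √(I/A) = √(6.028×10^7/2.690×10^4) = 47.34 mm
L_e = K·L = 1 × 6.47 m = 6.470 m = 6470.0 mm
λ = L_e / r_min = 6470.0 / 47.34 = 137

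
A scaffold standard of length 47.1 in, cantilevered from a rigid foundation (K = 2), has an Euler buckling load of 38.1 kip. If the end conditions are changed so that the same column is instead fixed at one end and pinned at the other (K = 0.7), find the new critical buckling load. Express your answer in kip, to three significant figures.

P_cr ≈ 311 kip

P_cr ∝ 1/K², so P_cr,new = P_cr,old × (K_old/K_new)² = 38.1 × (2/0.7)²
= 38.1 × 8.163 = 311 kip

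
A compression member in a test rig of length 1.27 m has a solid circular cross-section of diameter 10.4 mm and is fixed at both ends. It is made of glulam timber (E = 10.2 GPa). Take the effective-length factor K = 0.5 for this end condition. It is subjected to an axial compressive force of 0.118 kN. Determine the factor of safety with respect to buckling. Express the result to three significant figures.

I = πd⁴/64 = π×10.4⁴/64 = 574.3 mm⁴
I = 574.3 mm⁴ = 5.743×10^-10 m⁴
Effective length L_e = K·L = 0.5 × 1.27 = 0.6350 m
P_cr = π²EI / L_e² = π² × 10.2×10⁹ × 5.743×10^-10 / 0.6350² = 143.4 N
Factor of safety n = P_cr / P = 0.14337 / 0.118 = 1.21

n ≈ 1.21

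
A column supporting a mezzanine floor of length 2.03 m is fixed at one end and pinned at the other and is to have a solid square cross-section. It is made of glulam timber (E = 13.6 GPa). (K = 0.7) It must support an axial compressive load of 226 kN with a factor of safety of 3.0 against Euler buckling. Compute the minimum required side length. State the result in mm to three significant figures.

Required P_cr = n·P = 3.0 × 226 = 678.0 kN
L_e = K·L = 0.7 × 2.03 = 1.421 m
Required I = P_cr·L_e²/(π²E) = 6.780×10^5 × 1.421² / (π² × 1.36×10^10) = 1.020×10^-5 m⁴
I_req = 1.020×10^7 mm⁴
Solid square: I = a⁴/12  ⇒  a = (12I)^(1/4) = (12×1.020×10^7)^(1/4) = 105 mm

a ≈ 105 mm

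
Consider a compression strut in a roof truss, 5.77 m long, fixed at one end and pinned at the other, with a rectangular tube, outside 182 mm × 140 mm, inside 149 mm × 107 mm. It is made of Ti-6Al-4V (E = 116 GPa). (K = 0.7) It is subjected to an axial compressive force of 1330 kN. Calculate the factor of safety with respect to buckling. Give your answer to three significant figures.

n ≈ 1.39

Weak-axis I_min = (h_o·b_o³ − h_i·b_i³)/12 with b_o = 140, b_i = 107.0 mm (shorter outer/inner sides).
I_min = (182×140³ − 149.0×107.0³)/12 = 2.641×10^7 mm⁴
I = 2.641×10^7 mm⁴ = 2.641×10^-5 m⁴
Effective length L_e = K·L = 0.7 × 5.77 = 4.039 m
P_cr = π²EI / L_e² = π² × 116×10⁹ × 2.641×10^-5 / 4.039² = 1.853×10^6 N
Factor of safety n = P_cr / P = 1853.2 / 1330 = 1.39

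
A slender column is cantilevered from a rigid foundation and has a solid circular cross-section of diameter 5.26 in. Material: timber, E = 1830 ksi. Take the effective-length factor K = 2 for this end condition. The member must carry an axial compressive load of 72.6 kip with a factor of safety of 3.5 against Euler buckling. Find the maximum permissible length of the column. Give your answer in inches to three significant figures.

I = πd⁴/64 = π×5.26⁴/64 = 37.58 in⁴
Required critical load P_cr = n·P = 3.5 × 72.6 = 254.1 kip = 2.541×10^5 lb
From P_cr = π²EI/(K·L)²:  L = (1/K)·√(π²EI/P_cr) = (1/2)·√(π²×1.83×10^6×37.58/2.541×10^5)
L = 25.8 in

L_max ≈ 25.8 in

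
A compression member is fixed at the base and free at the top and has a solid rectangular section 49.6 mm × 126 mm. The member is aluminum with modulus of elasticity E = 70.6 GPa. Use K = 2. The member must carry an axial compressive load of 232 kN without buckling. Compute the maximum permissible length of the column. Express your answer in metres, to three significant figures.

Buckling occurs about the weak axis: I_min = h·b³/12 with b = 49.6 mm (the shorter side).
I_min = 126×49.6³/12 = 1.281×10^6 mm⁴
I = 1.281×10^-6 m⁴
At the buckling limit P_cr = P = 2.320×10^5 N
From P_cr = π²EI/(K·L)²:  L = (1/K)·√(π²EI/P_cr) = (1/2)·√(π²×7.06×10^10×1.281×10^-6/2.320×10^5)
L = 0.981 m

L_max ≈ 0.981 m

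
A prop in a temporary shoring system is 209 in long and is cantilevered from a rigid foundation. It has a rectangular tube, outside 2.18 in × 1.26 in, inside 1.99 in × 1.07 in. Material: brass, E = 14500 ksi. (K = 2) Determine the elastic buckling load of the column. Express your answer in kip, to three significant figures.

Weak-axis I_min = (h_o·b_o³ − h_i·b_i³)/12 with b_o = 1.26, b_i = 1.070 in (shorter outer/inner sides).
I_min = (2.18×1.26³ − 1.990×1.070³)/12 = 0.1602 in⁴
Effective length L_e = K·L = 2 × 209 = 418.0 in
P_cr = π²EI / L_e² = π² × 14500×10³ × 0.1602 / 418.0² = 131.3 lb

P_cr ≈ 0.131 kip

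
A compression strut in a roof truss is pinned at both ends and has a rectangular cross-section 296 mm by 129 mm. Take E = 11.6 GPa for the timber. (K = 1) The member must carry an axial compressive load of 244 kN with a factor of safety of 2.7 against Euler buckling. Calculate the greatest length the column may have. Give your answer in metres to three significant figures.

L_max ≈ 3.03 m

Buckling occurs about the weak axis: I_min = h·b³/12 with b = 129 mm (the shorter side).
I_min = 296×129³/12 = 5.295×10^7 mm⁴
I = 5.295×10^-5 m⁴
Required critical load P_cr = n·P = 2.7 × 244 = 658.8 kN = 6.588×10^5 N
From P_cr = π²EI/(K·L)²:  L = (1/K)·√(π²EI/P_cr) = (1/1)·√(π²×1.16×10^10×5.295×10^-5/6.588×10^5)
L = 3.03 m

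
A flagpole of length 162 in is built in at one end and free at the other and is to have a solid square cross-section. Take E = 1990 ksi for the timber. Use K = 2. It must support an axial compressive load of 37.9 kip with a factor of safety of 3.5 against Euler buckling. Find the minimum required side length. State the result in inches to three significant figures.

Required P_cr = n·P = 3.5 × 37.9 = 132.6 kip
L_e = K·L = 2 × 162 = 324.0 in
Required I = P_cr·L_e²/(π²E) = 1.327×10^5 × 324.0² / (π² × 1.99×10^6) = 709.0 in⁴
Solid square: I = a⁴/12  ⇒  a = (12I)^(1/4) = (12×709.0)^(1/4) = 9.60 in

a ≈ 9.60 in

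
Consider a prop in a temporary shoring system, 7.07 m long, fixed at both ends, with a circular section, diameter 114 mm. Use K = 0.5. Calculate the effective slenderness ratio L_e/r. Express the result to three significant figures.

For a solid circle r = d/4 = 114/4 = 28.50 mm
L_e = K·L = 0.5 × 7.07 m = 3.535 m = 3535.0 mm
λ = L_e / r_min = 3535.0 / 28.50 = 124

λ ≈ 124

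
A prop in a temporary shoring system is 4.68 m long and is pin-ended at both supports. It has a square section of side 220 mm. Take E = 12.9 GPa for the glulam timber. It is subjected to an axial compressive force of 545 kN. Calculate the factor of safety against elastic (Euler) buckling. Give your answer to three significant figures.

I = a⁴/12 = 220⁴/12 = 1.952×10^8 mm⁴
I = 1.952×10^8 mm⁴ = 1.952×10^-4 m⁴
Effective length L_e = K·L = 1 × 4.68 = 4.680 m
P_cr = π²EI / L_e² = π² × 12.9×10⁹ × 1.952×10^-4 / 4.680² = 1.135×10^6 N
Factor of safety n = P_cr / P = 1134.8 / 545 = 2.08

n ≈ 2.08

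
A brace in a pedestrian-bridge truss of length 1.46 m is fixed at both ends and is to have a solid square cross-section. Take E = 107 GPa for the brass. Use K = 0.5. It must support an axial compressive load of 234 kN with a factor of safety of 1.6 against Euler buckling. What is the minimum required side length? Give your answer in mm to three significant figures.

Required P_cr = n·P = 1.6 × 234 = 374.4 kN
L_e = K·L = 0.5 × 1.46 = 0.7300 m
Required I = P_cr·L_e²/(π²E) = 3.744×10^5 × 0.7300² / (π² × 1.07×10^11) = 1.889×10^-7 m⁴
I_req = 1.889×10^5 mm⁴
Solid square: I = a⁴/12  ⇒  a = (12I)^(1/4) = (12×1.889×10^5)^(1/4) = 38.8 mm

a ≈ 38.8 mm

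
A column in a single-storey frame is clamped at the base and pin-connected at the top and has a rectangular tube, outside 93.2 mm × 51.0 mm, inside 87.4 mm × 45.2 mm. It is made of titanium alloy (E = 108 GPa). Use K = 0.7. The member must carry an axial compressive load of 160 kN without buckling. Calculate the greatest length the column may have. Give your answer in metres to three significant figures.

Weak-axis I_min = (h_o·b_o³ − h_i·b_i³)/12 with b_o = 51.0, b_i = 45.20 mm (shorter outer/inner sides).
I_min = (93.2×51.0³ − 87.40×45.20³)/12 = 3.577×10^5 mm⁴
I = 3.577×10^-7 m⁴
At the buckling limit P_cr = P = 1.600×10^5 N
From P_cr = π²EI/(K·L)²:  L = (1/K)·√(π²EI/P_cr) = (1/0.7)·√(π²×1.08×10^11×3.577×10^-7/1.600×10^5)
L = 2.21 m

L_max ≈ 2.21 m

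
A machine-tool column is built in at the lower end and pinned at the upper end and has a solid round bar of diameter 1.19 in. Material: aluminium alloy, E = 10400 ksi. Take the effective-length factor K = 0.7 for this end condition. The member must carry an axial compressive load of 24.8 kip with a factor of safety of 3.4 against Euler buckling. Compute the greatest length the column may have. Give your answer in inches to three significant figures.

L_max ≈ 15.6 in

I = πd⁴/64 = π×1.19⁴/64 = 9.844×10^-2 in⁴
Required critical load P_cr = n·P = 3.4 × 24.8 = 84.32 kip = 8.432×10^4 lb
From P_cr = π²EI/(K·L)²:  L = (1/K)·√(π²EI/P_cr) = (1/0.7)·√(π²×1.04×10^7×9.844×10^-2/8.432×10^4)
L = 15.6 in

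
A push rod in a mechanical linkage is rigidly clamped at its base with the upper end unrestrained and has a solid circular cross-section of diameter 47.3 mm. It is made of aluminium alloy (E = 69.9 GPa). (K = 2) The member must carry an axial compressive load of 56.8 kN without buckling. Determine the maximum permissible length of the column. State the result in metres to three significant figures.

I = πd⁴/64 = π×47.3⁴/64 = 2.457×10^5 mm⁴
I = 2.457×10^-7 m⁴
At the buckling limit P_cr = P = 5.680×10^4 N
From P_cr = π²EI/(K·L)²:  L = (1/K)·√(π²EI/P_cr) = (1/2)·√(π²×6.99×10^10×2.457×10^-7/5.680×10^4)
L = 0.864 m

L_max ≈ 0.864 m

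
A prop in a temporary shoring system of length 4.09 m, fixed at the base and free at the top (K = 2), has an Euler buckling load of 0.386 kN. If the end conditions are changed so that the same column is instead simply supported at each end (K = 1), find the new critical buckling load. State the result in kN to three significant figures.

P_cr ≈ 1.54 kN

P_cr ∝ 1/K², so P_cr,new = P_cr,old × (K_old/K_new)² = 0.386 × (2/1)²
= 0.386 × 4.000 = 1.54 kN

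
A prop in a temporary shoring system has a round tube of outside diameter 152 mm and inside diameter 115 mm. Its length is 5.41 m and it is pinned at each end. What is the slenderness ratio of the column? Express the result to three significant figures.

λ ≈ 114

d_o = 152 mm, d_i = 115 mm
I = π(d_o⁴ − d_i⁴)/64 = π(152⁴ − 115.0⁴)/64 = 1.762×10^7 mm⁴
A = 7.759×10^3 mm²;  r_min = √(I/A) = √(1.762×10^7/7.759×10^3) = 47.65 mm
L_e = K·L = 1 × 5.41 m = 5.410 m = 5410.0 mm
λ = L_e / r_min = 5410.0 / 47.65 = 114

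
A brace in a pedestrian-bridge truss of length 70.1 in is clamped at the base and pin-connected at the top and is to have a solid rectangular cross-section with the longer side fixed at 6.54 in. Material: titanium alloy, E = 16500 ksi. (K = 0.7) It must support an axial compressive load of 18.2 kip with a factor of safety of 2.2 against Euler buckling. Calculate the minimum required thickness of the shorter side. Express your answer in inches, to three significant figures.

b ≈ 1.03 in

Required P_cr = n·P = 2.2 × 18.2 = 40.04 kip
L_e = K·L = 0.7 × 70.1 = 49.07 in
Required I = P_cr·L_e²/(π²E) = 4.004×10^4 × 49.07² / (π² × 1.65×10^7) = 0.5920 in⁴
Rectangle, weak axis: I_min = h·b³/12 with h = 6.54 in fixed  ⇒  b = (12I/h)^(1/3) = 1.03 in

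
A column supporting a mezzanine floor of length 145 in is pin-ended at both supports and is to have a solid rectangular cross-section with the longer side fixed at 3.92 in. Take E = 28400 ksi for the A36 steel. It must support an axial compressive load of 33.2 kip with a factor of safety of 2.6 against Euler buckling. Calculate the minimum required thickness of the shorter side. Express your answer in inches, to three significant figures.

Required P_cr = n·P = 2.6 × 33.2 = 86.32 kip
L_e = K·L = 1 × 145 = 145.0 in
Required I = P_cr·L_e²/(π²E) = 8.632×10^4 × 145.0² / (π² × 2.84×10^7) = 6.475 in⁴
Rectangle, weak axis: I_min = h·b³/12 with h = 3.92 in fixed  ⇒  b = (12I/h)^(1/3) = 2.71 in

b ≈ 2.71 in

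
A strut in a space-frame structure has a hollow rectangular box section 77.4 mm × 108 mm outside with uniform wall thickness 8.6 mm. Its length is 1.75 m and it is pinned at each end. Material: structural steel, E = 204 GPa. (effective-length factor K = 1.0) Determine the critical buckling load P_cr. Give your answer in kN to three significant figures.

P_cr ≈ 1660 kN

Inner dimensions: h_i = 108 − 2×8.6 = 90.80 mm, b_i = 77.4 − 2×8.6 = 60.20 mm
Weak-axis I_min = (h_o·b_o³ − h_i·b_i³)/12 with b_o = 77.4, b_i = 60.20 mm (shorter outer/inner sides).
I_min = (108×77.4³ − 90.80×60.20³)/12 = 2.522×10^6 mm⁴
I = 2.522×10^6 mm⁴ = 2.522×10^-6 m⁴
Effective length L_e = K·L = 1 × 1.75 = 1.750 m
P_cr = π²EI / L_e² = π² × 204×10⁹ × 2.522×10^-6 / 1.750² = 1.658×10^6 N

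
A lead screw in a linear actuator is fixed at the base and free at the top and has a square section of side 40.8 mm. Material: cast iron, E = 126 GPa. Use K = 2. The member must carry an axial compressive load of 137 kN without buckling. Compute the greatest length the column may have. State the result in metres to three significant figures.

I = a⁴/12 = 40.8⁴/12 = 2.309×10^5 mm⁴
I = 2.309×10^-7 m⁴
At the buckling limit P_cr = P = 1.370×10^5 N
From P_cr = π²EI/(K·L)²:  L = (1/K)·√(π²EI/P_cr) = (1/2)·√(π²×1.26×10^11×2.309×10^-7/1.370×10^5)
L = 0.724 m

L_max ≈ 0.724 m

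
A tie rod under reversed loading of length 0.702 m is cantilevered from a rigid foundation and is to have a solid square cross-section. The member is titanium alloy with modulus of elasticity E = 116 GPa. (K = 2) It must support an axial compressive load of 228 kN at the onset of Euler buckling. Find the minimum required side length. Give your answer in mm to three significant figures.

a ≈ 46.6 mm

L_e = K·L = 2 × 0.702 = 1.404 m
Required I = P_cr·L_e²/(π²E) = 2.280×10^5 × 1.404² / (π² × 1.16×10^11) = 3.926×10^-7 m⁴
I_req = 3.926×10^5 mm⁴
Solid square: I = a⁴/12  ⇒  a = (12I)^(1/4) = (12×3.926×10^5)^(1/4) = 46.6 mm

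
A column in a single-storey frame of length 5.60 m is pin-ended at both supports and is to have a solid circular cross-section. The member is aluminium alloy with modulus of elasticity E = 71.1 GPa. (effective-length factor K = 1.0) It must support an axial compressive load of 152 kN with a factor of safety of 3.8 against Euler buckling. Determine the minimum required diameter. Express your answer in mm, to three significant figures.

d ≈ 151 mm

Required P_cr = n·P = 3.8 × 152 = 577.6 kN
L_e = K·L = 1 × 5.60 = 5.600 m
Required I = P_cr·L_e²/(π²E) = 5.776×10^5 × 5.600² / (π² × 7.11×10^10) = 2.581×10^-5 m⁴
I_req = 2.581×10^7 mm⁴
Solid circle: I = πd⁴/64  ⇒  d = (64I/π)^(1/4) = (64×2.581×10^7/π)^(1/4) = 151 mm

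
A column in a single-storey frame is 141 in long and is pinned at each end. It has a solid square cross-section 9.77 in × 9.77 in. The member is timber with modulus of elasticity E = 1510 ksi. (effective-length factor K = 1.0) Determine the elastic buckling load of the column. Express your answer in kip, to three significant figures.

P_cr ≈ 569 kip

I = a⁴/12 = 9.77⁴/12 = 759.3 in⁴
Effective length L_e = K·L = 1 × 141 = 141.0 in
P_cr = π²EI / L_e² = π² × 1510×10³ × 759.3 / 141.0² = 5.692×10^5 lb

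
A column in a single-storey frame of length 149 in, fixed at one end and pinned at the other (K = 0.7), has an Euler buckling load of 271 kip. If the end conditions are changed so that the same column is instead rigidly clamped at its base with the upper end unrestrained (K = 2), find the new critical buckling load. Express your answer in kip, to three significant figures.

P_cr ≈ 33.2 kip

P_cr ∝ 1/K², so P_cr,new = P_cr,old × (K_old/K_new)² = 271 × (0.7/2)²
= 271 × 0.1225 = 33.2 kip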